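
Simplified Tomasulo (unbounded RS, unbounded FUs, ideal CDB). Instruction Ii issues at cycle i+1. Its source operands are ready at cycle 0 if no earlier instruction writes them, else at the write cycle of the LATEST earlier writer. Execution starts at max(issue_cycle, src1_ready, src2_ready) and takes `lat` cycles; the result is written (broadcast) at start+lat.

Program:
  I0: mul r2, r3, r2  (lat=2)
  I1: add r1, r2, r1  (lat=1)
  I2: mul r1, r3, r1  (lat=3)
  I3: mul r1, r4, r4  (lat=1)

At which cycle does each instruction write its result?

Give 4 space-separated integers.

I0 mul r2: issue@1 deps=(None,None) exec_start@1 write@3
I1 add r1: issue@2 deps=(0,None) exec_start@3 write@4
I2 mul r1: issue@3 deps=(None,1) exec_start@4 write@7
I3 mul r1: issue@4 deps=(None,None) exec_start@4 write@5

Answer: 3 4 7 5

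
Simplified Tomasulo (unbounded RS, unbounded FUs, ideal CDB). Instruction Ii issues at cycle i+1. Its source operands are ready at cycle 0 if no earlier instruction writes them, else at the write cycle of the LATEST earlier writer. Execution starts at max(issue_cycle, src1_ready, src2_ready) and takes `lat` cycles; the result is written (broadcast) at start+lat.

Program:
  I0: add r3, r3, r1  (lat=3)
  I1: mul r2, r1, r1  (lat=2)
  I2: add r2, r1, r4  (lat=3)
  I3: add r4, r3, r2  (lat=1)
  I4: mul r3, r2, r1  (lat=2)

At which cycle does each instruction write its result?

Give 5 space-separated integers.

Answer: 4 4 6 7 8

Derivation:
I0 add r3: issue@1 deps=(None,None) exec_start@1 write@4
I1 mul r2: issue@2 deps=(None,None) exec_start@2 write@4
I2 add r2: issue@3 deps=(None,None) exec_start@3 write@6
I3 add r4: issue@4 deps=(0,2) exec_start@6 write@7
I4 mul r3: issue@5 deps=(2,None) exec_start@6 write@8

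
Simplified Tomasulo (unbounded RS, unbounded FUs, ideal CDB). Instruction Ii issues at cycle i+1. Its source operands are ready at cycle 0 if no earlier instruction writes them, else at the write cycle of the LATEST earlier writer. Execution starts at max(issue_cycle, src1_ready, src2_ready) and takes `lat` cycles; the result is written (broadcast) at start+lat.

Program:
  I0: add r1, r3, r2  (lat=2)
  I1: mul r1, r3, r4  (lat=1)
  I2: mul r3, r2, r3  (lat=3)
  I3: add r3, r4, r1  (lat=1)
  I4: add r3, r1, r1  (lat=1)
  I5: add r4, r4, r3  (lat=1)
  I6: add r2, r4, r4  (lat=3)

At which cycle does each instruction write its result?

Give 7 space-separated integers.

I0 add r1: issue@1 deps=(None,None) exec_start@1 write@3
I1 mul r1: issue@2 deps=(None,None) exec_start@2 write@3
I2 mul r3: issue@3 deps=(None,None) exec_start@3 write@6
I3 add r3: issue@4 deps=(None,1) exec_start@4 write@5
I4 add r3: issue@5 deps=(1,1) exec_start@5 write@6
I5 add r4: issue@6 deps=(None,4) exec_start@6 write@7
I6 add r2: issue@7 deps=(5,5) exec_start@7 write@10

Answer: 3 3 6 5 6 7 10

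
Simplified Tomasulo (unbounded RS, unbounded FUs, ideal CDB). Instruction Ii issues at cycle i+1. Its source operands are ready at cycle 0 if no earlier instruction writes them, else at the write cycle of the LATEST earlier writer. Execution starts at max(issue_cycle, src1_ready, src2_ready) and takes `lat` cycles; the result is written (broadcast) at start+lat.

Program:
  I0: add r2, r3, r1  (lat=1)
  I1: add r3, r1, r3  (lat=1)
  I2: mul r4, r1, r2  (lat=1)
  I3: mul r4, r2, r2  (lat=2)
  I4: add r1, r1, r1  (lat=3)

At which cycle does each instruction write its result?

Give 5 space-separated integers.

Answer: 2 3 4 6 8

Derivation:
I0 add r2: issue@1 deps=(None,None) exec_start@1 write@2
I1 add r3: issue@2 deps=(None,None) exec_start@2 write@3
I2 mul r4: issue@3 deps=(None,0) exec_start@3 write@4
I3 mul r4: issue@4 deps=(0,0) exec_start@4 write@6
I4 add r1: issue@5 deps=(None,None) exec_start@5 write@8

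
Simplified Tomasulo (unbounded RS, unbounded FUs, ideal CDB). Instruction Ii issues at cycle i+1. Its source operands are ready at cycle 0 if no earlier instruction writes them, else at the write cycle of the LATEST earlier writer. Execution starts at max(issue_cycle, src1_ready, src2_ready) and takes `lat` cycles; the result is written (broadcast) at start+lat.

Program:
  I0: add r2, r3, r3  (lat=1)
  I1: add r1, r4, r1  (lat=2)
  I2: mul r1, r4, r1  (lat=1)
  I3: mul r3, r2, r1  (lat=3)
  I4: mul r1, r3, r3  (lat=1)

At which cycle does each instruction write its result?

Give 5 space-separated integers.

Answer: 2 4 5 8 9

Derivation:
I0 add r2: issue@1 deps=(None,None) exec_start@1 write@2
I1 add r1: issue@2 deps=(None,None) exec_start@2 write@4
I2 mul r1: issue@3 deps=(None,1) exec_start@4 write@5
I3 mul r3: issue@4 deps=(0,2) exec_start@5 write@8
I4 mul r1: issue@5 deps=(3,3) exec_start@8 write@9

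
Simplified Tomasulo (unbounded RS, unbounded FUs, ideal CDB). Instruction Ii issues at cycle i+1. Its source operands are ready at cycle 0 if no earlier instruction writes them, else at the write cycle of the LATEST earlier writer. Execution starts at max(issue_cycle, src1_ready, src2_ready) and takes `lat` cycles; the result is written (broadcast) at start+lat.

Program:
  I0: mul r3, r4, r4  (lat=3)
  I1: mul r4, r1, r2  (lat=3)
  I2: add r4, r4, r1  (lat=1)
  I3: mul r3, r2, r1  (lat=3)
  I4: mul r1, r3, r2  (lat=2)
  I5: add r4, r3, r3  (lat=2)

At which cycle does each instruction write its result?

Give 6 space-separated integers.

I0 mul r3: issue@1 deps=(None,None) exec_start@1 write@4
I1 mul r4: issue@2 deps=(None,None) exec_start@2 write@5
I2 add r4: issue@3 deps=(1,None) exec_start@5 write@6
I3 mul r3: issue@4 deps=(None,None) exec_start@4 write@7
I4 mul r1: issue@5 deps=(3,None) exec_start@7 write@9
I5 add r4: issue@6 deps=(3,3) exec_start@7 write@9

Answer: 4 5 6 7 9 9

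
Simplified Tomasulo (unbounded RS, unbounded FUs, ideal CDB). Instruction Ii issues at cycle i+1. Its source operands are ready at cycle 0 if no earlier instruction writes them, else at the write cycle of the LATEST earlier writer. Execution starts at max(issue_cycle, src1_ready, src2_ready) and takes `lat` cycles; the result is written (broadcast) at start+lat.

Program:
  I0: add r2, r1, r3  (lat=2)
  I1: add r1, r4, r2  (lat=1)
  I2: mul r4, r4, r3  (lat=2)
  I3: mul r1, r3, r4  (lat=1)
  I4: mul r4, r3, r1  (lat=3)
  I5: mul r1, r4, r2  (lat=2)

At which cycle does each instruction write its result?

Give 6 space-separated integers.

Answer: 3 4 5 6 9 11

Derivation:
I0 add r2: issue@1 deps=(None,None) exec_start@1 write@3
I1 add r1: issue@2 deps=(None,0) exec_start@3 write@4
I2 mul r4: issue@3 deps=(None,None) exec_start@3 write@5
I3 mul r1: issue@4 deps=(None,2) exec_start@5 write@6
I4 mul r4: issue@5 deps=(None,3) exec_start@6 write@9
I5 mul r1: issue@6 deps=(4,0) exec_start@9 write@11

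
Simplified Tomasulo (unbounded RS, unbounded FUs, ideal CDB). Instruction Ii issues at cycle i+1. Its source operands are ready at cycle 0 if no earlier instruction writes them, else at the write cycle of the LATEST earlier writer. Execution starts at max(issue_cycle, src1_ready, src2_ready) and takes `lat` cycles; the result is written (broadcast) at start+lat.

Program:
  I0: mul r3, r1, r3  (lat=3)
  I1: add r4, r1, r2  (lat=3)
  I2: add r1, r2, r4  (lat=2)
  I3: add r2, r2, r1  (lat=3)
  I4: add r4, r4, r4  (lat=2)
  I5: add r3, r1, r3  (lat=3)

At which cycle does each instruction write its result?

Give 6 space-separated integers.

Answer: 4 5 7 10 7 10

Derivation:
I0 mul r3: issue@1 deps=(None,None) exec_start@1 write@4
I1 add r4: issue@2 deps=(None,None) exec_start@2 write@5
I2 add r1: issue@3 deps=(None,1) exec_start@5 write@7
I3 add r2: issue@4 deps=(None,2) exec_start@7 write@10
I4 add r4: issue@5 deps=(1,1) exec_start@5 write@7
I5 add r3: issue@6 deps=(2,0) exec_start@7 write@10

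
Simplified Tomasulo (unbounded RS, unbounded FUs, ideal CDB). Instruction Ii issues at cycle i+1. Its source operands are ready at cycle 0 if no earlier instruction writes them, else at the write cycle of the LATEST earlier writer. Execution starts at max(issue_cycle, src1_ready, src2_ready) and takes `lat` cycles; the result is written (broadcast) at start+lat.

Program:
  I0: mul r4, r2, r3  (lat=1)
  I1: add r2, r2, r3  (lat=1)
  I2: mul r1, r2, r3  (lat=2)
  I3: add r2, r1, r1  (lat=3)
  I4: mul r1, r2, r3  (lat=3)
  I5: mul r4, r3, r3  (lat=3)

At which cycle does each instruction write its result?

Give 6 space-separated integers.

I0 mul r4: issue@1 deps=(None,None) exec_start@1 write@2
I1 add r2: issue@2 deps=(None,None) exec_start@2 write@3
I2 mul r1: issue@3 deps=(1,None) exec_start@3 write@5
I3 add r2: issue@4 deps=(2,2) exec_start@5 write@8
I4 mul r1: issue@5 deps=(3,None) exec_start@8 write@11
I5 mul r4: issue@6 deps=(None,None) exec_start@6 write@9

Answer: 2 3 5 8 11 9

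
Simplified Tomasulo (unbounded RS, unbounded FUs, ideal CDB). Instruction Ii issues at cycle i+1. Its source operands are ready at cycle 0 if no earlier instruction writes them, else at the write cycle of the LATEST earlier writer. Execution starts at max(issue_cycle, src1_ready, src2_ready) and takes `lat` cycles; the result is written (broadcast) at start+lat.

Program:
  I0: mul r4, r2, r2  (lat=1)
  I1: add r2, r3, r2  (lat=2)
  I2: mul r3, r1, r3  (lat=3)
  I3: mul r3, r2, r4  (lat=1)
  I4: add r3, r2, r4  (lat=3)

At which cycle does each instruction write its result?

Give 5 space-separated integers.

I0 mul r4: issue@1 deps=(None,None) exec_start@1 write@2
I1 add r2: issue@2 deps=(None,None) exec_start@2 write@4
I2 mul r3: issue@3 deps=(None,None) exec_start@3 write@6
I3 mul r3: issue@4 deps=(1,0) exec_start@4 write@5
I4 add r3: issue@5 deps=(1,0) exec_start@5 write@8

Answer: 2 4 6 5 8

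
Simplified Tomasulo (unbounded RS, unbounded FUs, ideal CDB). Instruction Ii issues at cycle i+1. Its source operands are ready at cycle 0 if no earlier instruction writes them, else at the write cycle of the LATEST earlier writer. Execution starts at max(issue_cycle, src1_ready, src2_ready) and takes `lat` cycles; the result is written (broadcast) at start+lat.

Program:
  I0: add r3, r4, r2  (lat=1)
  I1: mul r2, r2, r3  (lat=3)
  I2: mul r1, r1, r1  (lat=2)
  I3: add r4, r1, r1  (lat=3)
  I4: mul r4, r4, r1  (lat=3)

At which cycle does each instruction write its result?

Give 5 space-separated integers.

Answer: 2 5 5 8 11

Derivation:
I0 add r3: issue@1 deps=(None,None) exec_start@1 write@2
I1 mul r2: issue@2 deps=(None,0) exec_start@2 write@5
I2 mul r1: issue@3 deps=(None,None) exec_start@3 write@5
I3 add r4: issue@4 deps=(2,2) exec_start@5 write@8
I4 mul r4: issue@5 deps=(3,2) exec_start@8 write@11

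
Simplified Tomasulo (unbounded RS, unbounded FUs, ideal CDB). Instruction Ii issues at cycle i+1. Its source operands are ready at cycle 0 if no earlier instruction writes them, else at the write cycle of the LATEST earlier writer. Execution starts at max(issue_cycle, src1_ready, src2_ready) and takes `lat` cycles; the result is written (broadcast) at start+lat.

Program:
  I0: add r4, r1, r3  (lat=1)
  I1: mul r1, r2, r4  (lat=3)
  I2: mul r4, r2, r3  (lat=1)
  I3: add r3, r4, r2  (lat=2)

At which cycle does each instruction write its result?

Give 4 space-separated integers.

Answer: 2 5 4 6

Derivation:
I0 add r4: issue@1 deps=(None,None) exec_start@1 write@2
I1 mul r1: issue@2 deps=(None,0) exec_start@2 write@5
I2 mul r4: issue@3 deps=(None,None) exec_start@3 write@4
I3 add r3: issue@4 deps=(2,None) exec_start@4 write@6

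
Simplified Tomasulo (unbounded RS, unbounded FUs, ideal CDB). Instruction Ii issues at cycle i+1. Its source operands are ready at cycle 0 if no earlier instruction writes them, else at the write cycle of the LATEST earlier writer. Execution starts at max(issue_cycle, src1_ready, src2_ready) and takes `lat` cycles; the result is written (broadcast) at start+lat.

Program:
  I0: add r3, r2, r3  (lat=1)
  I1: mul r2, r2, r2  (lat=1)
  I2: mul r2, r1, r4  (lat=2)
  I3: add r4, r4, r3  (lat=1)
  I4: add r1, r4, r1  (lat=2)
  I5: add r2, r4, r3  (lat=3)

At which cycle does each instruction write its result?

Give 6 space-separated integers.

I0 add r3: issue@1 deps=(None,None) exec_start@1 write@2
I1 mul r2: issue@2 deps=(None,None) exec_start@2 write@3
I2 mul r2: issue@3 deps=(None,None) exec_start@3 write@5
I3 add r4: issue@4 deps=(None,0) exec_start@4 write@5
I4 add r1: issue@5 deps=(3,None) exec_start@5 write@7
I5 add r2: issue@6 deps=(3,0) exec_start@6 write@9

Answer: 2 3 5 5 7 9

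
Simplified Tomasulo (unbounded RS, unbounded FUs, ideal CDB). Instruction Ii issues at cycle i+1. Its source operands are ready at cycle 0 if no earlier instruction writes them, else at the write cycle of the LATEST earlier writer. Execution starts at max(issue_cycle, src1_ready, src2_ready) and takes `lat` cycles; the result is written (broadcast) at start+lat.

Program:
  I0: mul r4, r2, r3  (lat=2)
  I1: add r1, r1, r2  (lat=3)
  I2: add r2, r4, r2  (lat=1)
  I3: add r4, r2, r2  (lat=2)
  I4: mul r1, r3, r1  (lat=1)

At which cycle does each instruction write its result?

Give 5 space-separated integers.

I0 mul r4: issue@1 deps=(None,None) exec_start@1 write@3
I1 add r1: issue@2 deps=(None,None) exec_start@2 write@5
I2 add r2: issue@3 deps=(0,None) exec_start@3 write@4
I3 add r4: issue@4 deps=(2,2) exec_start@4 write@6
I4 mul r1: issue@5 deps=(None,1) exec_start@5 write@6

Answer: 3 5 4 6 6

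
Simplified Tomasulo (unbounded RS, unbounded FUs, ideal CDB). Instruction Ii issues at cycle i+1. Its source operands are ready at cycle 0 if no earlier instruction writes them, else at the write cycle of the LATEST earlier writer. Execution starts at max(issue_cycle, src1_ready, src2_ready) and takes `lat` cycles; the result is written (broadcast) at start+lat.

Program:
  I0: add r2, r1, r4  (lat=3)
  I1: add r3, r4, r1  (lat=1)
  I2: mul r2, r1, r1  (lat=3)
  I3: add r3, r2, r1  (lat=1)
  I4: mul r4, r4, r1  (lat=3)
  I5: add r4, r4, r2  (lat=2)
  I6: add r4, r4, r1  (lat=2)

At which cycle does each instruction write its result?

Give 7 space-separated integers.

Answer: 4 3 6 7 8 10 12

Derivation:
I0 add r2: issue@1 deps=(None,None) exec_start@1 write@4
I1 add r3: issue@2 deps=(None,None) exec_start@2 write@3
I2 mul r2: issue@3 deps=(None,None) exec_start@3 write@6
I3 add r3: issue@4 deps=(2,None) exec_start@6 write@7
I4 mul r4: issue@5 deps=(None,None) exec_start@5 write@8
I5 add r4: issue@6 deps=(4,2) exec_start@8 write@10
I6 add r4: issue@7 deps=(5,None) exec_start@10 write@12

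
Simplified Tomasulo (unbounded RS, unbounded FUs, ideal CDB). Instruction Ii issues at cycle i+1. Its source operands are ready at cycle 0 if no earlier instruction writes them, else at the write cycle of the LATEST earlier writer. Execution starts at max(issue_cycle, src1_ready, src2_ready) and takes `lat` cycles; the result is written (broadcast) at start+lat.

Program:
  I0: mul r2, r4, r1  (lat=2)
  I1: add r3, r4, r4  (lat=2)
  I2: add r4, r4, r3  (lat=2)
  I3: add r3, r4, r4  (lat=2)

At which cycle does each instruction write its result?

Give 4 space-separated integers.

I0 mul r2: issue@1 deps=(None,None) exec_start@1 write@3
I1 add r3: issue@2 deps=(None,None) exec_start@2 write@4
I2 add r4: issue@3 deps=(None,1) exec_start@4 write@6
I3 add r3: issue@4 deps=(2,2) exec_start@6 write@8

Answer: 3 4 6 8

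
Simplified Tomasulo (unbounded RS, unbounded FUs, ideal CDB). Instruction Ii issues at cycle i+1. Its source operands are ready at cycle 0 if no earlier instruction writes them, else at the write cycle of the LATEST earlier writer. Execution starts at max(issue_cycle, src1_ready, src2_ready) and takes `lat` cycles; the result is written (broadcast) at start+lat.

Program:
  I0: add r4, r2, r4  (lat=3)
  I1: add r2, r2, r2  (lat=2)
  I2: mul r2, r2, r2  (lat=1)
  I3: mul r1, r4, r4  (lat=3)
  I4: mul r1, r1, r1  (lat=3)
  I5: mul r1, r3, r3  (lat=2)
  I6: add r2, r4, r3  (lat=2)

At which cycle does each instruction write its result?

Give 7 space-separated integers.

I0 add r4: issue@1 deps=(None,None) exec_start@1 write@4
I1 add r2: issue@2 deps=(None,None) exec_start@2 write@4
I2 mul r2: issue@3 deps=(1,1) exec_start@4 write@5
I3 mul r1: issue@4 deps=(0,0) exec_start@4 write@7
I4 mul r1: issue@5 deps=(3,3) exec_start@7 write@10
I5 mul r1: issue@6 deps=(None,None) exec_start@6 write@8
I6 add r2: issue@7 deps=(0,None) exec_start@7 write@9

Answer: 4 4 5 7 10 8 9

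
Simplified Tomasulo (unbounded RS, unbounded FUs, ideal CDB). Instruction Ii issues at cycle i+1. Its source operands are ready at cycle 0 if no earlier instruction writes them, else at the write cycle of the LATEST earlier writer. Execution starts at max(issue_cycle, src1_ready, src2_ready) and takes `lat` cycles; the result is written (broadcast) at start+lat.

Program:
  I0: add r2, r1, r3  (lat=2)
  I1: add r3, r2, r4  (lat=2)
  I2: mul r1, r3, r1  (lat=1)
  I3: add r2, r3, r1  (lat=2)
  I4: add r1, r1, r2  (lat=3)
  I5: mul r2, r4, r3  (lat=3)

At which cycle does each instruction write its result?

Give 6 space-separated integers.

Answer: 3 5 6 8 11 9

Derivation:
I0 add r2: issue@1 deps=(None,None) exec_start@1 write@3
I1 add r3: issue@2 deps=(0,None) exec_start@3 write@5
I2 mul r1: issue@3 deps=(1,None) exec_start@5 write@6
I3 add r2: issue@4 deps=(1,2) exec_start@6 write@8
I4 add r1: issue@5 deps=(2,3) exec_start@8 write@11
I5 mul r2: issue@6 deps=(None,1) exec_start@6 write@9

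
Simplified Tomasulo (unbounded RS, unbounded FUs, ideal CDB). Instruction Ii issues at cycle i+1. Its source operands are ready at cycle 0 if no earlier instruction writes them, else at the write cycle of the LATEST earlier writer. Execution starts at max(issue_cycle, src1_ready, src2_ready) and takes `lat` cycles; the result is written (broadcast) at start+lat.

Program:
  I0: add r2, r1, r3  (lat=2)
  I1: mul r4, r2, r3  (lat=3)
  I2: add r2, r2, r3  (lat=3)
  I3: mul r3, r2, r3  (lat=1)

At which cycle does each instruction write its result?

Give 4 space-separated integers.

Answer: 3 6 6 7

Derivation:
I0 add r2: issue@1 deps=(None,None) exec_start@1 write@3
I1 mul r4: issue@2 deps=(0,None) exec_start@3 write@6
I2 add r2: issue@3 deps=(0,None) exec_start@3 write@6
I3 mul r3: issue@4 deps=(2,None) exec_start@6 write@7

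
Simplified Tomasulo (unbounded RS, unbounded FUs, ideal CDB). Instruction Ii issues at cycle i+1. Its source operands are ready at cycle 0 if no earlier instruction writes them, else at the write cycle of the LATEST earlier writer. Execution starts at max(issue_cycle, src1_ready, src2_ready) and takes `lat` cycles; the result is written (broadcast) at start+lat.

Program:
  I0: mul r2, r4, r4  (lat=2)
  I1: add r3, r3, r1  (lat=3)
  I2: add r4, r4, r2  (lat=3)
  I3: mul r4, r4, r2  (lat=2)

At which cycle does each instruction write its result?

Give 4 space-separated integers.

Answer: 3 5 6 8

Derivation:
I0 mul r2: issue@1 deps=(None,None) exec_start@1 write@3
I1 add r3: issue@2 deps=(None,None) exec_start@2 write@5
I2 add r4: issue@3 deps=(None,0) exec_start@3 write@6
I3 mul r4: issue@4 deps=(2,0) exec_start@6 write@8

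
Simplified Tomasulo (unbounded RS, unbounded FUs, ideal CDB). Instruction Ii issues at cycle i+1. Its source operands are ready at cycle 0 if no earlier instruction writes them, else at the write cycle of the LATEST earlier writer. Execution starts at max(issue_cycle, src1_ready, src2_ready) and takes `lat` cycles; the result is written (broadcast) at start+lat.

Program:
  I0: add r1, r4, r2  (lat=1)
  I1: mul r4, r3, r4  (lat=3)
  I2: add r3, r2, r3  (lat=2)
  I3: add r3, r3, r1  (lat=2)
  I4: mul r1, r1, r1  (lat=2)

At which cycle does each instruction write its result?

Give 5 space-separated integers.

Answer: 2 5 5 7 7

Derivation:
I0 add r1: issue@1 deps=(None,None) exec_start@1 write@2
I1 mul r4: issue@2 deps=(None,None) exec_start@2 write@5
I2 add r3: issue@3 deps=(None,None) exec_start@3 write@5
I3 add r3: issue@4 deps=(2,0) exec_start@5 write@7
I4 mul r1: issue@5 deps=(0,0) exec_start@5 write@7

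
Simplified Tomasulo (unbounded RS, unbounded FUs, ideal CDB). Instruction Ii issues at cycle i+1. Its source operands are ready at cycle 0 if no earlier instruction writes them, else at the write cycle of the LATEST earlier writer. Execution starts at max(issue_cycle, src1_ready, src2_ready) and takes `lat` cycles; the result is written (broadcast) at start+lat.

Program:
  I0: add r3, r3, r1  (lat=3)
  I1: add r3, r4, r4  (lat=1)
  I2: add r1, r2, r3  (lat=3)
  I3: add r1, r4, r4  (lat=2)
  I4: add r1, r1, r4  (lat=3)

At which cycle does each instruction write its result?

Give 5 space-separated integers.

I0 add r3: issue@1 deps=(None,None) exec_start@1 write@4
I1 add r3: issue@2 deps=(None,None) exec_start@2 write@3
I2 add r1: issue@3 deps=(None,1) exec_start@3 write@6
I3 add r1: issue@4 deps=(None,None) exec_start@4 write@6
I4 add r1: issue@5 deps=(3,None) exec_start@6 write@9

Answer: 4 3 6 6 9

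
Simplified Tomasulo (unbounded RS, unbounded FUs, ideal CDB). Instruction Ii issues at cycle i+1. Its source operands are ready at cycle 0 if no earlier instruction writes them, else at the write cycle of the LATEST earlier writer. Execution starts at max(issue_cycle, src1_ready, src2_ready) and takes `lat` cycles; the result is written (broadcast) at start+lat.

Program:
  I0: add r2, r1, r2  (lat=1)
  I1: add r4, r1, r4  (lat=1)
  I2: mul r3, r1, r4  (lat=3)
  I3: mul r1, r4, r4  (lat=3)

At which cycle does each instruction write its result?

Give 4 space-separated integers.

I0 add r2: issue@1 deps=(None,None) exec_start@1 write@2
I1 add r4: issue@2 deps=(None,None) exec_start@2 write@3
I2 mul r3: issue@3 deps=(None,1) exec_start@3 write@6
I3 mul r1: issue@4 deps=(1,1) exec_start@4 write@7

Answer: 2 3 6 7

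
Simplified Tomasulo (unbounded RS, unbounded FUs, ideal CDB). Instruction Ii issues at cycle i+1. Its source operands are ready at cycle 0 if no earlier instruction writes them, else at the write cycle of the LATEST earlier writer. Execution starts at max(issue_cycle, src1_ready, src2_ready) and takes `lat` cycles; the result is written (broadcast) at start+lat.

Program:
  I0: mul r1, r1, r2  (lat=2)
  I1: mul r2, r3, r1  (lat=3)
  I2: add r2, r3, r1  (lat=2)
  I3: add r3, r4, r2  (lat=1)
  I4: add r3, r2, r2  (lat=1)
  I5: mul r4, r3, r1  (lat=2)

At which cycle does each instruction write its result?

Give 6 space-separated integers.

I0 mul r1: issue@1 deps=(None,None) exec_start@1 write@3
I1 mul r2: issue@2 deps=(None,0) exec_start@3 write@6
I2 add r2: issue@3 deps=(None,0) exec_start@3 write@5
I3 add r3: issue@4 deps=(None,2) exec_start@5 write@6
I4 add r3: issue@5 deps=(2,2) exec_start@5 write@6
I5 mul r4: issue@6 deps=(4,0) exec_start@6 write@8

Answer: 3 6 5 6 6 8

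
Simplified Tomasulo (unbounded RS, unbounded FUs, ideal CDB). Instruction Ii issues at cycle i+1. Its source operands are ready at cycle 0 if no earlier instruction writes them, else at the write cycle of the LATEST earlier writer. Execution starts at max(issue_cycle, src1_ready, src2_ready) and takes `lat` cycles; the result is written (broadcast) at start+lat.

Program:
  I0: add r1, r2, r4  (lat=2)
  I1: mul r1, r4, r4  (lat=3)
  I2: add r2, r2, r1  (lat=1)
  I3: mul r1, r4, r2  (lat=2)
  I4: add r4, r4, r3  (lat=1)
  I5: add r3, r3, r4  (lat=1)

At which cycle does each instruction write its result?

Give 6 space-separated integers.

I0 add r1: issue@1 deps=(None,None) exec_start@1 write@3
I1 mul r1: issue@2 deps=(None,None) exec_start@2 write@5
I2 add r2: issue@3 deps=(None,1) exec_start@5 write@6
I3 mul r1: issue@4 deps=(None,2) exec_start@6 write@8
I4 add r4: issue@5 deps=(None,None) exec_start@5 write@6
I5 add r3: issue@6 deps=(None,4) exec_start@6 write@7

Answer: 3 5 6 8 6 7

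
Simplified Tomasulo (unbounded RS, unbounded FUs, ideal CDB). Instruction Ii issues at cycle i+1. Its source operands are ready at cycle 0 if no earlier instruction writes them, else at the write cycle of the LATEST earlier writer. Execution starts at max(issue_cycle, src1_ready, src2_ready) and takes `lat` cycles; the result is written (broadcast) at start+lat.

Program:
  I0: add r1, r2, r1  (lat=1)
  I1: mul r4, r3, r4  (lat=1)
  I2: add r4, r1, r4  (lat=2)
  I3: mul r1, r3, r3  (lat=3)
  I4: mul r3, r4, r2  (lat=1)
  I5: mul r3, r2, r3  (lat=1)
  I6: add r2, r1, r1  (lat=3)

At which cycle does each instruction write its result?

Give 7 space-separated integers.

Answer: 2 3 5 7 6 7 10

Derivation:
I0 add r1: issue@1 deps=(None,None) exec_start@1 write@2
I1 mul r4: issue@2 deps=(None,None) exec_start@2 write@3
I2 add r4: issue@3 deps=(0,1) exec_start@3 write@5
I3 mul r1: issue@4 deps=(None,None) exec_start@4 write@7
I4 mul r3: issue@5 deps=(2,None) exec_start@5 write@6
I5 mul r3: issue@6 deps=(None,4) exec_start@6 write@7
I6 add r2: issue@7 deps=(3,3) exec_start@7 write@10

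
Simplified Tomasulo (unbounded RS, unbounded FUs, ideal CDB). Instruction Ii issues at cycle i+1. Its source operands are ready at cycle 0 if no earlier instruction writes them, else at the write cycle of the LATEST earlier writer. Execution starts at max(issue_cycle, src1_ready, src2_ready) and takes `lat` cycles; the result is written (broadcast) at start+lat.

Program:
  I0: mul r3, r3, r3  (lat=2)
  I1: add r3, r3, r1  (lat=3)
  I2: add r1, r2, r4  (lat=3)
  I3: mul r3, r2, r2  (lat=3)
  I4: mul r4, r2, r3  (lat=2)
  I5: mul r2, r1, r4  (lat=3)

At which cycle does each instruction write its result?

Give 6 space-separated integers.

I0 mul r3: issue@1 deps=(None,None) exec_start@1 write@3
I1 add r3: issue@2 deps=(0,None) exec_start@3 write@6
I2 add r1: issue@3 deps=(None,None) exec_start@3 write@6
I3 mul r3: issue@4 deps=(None,None) exec_start@4 write@7
I4 mul r4: issue@5 deps=(None,3) exec_start@7 write@9
I5 mul r2: issue@6 deps=(2,4) exec_start@9 write@12

Answer: 3 6 6 7 9 12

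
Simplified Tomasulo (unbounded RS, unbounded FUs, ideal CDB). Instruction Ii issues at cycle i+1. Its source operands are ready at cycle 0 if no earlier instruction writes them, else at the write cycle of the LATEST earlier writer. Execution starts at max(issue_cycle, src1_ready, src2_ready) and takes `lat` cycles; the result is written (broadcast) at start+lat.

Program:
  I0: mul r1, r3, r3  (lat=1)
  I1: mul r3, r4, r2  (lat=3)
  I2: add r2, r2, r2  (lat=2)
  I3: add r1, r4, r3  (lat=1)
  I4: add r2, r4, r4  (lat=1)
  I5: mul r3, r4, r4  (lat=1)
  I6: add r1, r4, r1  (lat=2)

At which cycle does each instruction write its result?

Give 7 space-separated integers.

I0 mul r1: issue@1 deps=(None,None) exec_start@1 write@2
I1 mul r3: issue@2 deps=(None,None) exec_start@2 write@5
I2 add r2: issue@3 deps=(None,None) exec_start@3 write@5
I3 add r1: issue@4 deps=(None,1) exec_start@5 write@6
I4 add r2: issue@5 deps=(None,None) exec_start@5 write@6
I5 mul r3: issue@6 deps=(None,None) exec_start@6 write@7
I6 add r1: issue@7 deps=(None,3) exec_start@7 write@9

Answer: 2 5 5 6 6 7 9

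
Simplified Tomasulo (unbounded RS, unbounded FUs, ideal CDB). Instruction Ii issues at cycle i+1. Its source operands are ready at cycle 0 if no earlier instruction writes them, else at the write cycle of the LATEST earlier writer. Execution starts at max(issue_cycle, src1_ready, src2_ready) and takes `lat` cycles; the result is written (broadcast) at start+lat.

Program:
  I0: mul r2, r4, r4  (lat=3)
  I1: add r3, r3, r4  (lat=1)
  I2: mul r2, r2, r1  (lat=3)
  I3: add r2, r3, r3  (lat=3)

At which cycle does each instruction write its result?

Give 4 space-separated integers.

I0 mul r2: issue@1 deps=(None,None) exec_start@1 write@4
I1 add r3: issue@2 deps=(None,None) exec_start@2 write@3
I2 mul r2: issue@3 deps=(0,None) exec_start@4 write@7
I3 add r2: issue@4 deps=(1,1) exec_start@4 write@7

Answer: 4 3 7 7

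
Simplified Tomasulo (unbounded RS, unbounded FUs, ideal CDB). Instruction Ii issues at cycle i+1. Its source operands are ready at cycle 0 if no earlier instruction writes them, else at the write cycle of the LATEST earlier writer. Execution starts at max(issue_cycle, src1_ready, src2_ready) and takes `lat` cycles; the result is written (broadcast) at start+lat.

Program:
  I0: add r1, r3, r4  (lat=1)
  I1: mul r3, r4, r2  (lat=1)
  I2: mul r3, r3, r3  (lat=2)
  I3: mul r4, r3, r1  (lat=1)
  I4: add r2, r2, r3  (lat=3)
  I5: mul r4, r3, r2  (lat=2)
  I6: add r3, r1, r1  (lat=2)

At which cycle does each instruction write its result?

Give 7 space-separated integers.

Answer: 2 3 5 6 8 10 9

Derivation:
I0 add r1: issue@1 deps=(None,None) exec_start@1 write@2
I1 mul r3: issue@2 deps=(None,None) exec_start@2 write@3
I2 mul r3: issue@3 deps=(1,1) exec_start@3 write@5
I3 mul r4: issue@4 deps=(2,0) exec_start@5 write@6
I4 add r2: issue@5 deps=(None,2) exec_start@5 write@8
I5 mul r4: issue@6 deps=(2,4) exec_start@8 write@10
I6 add r3: issue@7 deps=(0,0) exec_start@7 write@9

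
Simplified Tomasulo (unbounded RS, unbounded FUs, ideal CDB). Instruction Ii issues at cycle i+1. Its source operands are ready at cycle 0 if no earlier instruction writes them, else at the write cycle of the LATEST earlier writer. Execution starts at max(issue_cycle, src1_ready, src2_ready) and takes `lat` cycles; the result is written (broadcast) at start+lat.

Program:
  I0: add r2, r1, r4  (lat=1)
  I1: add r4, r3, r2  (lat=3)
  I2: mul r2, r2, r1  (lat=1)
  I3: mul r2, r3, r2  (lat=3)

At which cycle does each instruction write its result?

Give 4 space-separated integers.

Answer: 2 5 4 7

Derivation:
I0 add r2: issue@1 deps=(None,None) exec_start@1 write@2
I1 add r4: issue@2 deps=(None,0) exec_start@2 write@5
I2 mul r2: issue@3 deps=(0,None) exec_start@3 write@4
I3 mul r2: issue@4 deps=(None,2) exec_start@4 write@7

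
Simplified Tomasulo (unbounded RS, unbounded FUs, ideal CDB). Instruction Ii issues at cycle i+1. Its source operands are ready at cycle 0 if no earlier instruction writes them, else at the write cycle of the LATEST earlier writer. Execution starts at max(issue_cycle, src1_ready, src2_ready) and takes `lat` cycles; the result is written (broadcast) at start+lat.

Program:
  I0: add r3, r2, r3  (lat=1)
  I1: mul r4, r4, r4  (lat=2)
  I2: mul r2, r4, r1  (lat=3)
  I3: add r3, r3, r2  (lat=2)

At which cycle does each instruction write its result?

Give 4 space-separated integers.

I0 add r3: issue@1 deps=(None,None) exec_start@1 write@2
I1 mul r4: issue@2 deps=(None,None) exec_start@2 write@4
I2 mul r2: issue@3 deps=(1,None) exec_start@4 write@7
I3 add r3: issue@4 deps=(0,2) exec_start@7 write@9

Answer: 2 4 7 9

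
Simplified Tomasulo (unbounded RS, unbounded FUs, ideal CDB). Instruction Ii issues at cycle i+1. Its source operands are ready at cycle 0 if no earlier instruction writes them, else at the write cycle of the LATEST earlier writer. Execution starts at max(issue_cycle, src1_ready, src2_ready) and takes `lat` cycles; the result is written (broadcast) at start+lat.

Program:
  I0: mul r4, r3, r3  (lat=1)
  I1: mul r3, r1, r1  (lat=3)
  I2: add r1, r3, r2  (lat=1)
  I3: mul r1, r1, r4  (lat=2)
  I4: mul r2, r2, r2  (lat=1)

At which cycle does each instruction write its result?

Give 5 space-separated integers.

Answer: 2 5 6 8 6

Derivation:
I0 mul r4: issue@1 deps=(None,None) exec_start@1 write@2
I1 mul r3: issue@2 deps=(None,None) exec_start@2 write@5
I2 add r1: issue@3 deps=(1,None) exec_start@5 write@6
I3 mul r1: issue@4 deps=(2,0) exec_start@6 write@8
I4 mul r2: issue@5 deps=(None,None) exec_start@5 write@6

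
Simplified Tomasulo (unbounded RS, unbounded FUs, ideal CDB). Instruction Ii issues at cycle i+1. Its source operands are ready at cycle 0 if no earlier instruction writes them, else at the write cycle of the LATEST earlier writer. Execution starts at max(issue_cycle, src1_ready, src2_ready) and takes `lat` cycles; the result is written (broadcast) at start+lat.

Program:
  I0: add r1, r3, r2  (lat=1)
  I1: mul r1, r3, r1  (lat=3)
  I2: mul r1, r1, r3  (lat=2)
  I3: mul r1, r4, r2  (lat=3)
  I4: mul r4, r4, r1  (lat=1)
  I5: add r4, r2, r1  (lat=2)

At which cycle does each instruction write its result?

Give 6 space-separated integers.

I0 add r1: issue@1 deps=(None,None) exec_start@1 write@2
I1 mul r1: issue@2 deps=(None,0) exec_start@2 write@5
I2 mul r1: issue@3 deps=(1,None) exec_start@5 write@7
I3 mul r1: issue@4 deps=(None,None) exec_start@4 write@7
I4 mul r4: issue@5 deps=(None,3) exec_start@7 write@8
I5 add r4: issue@6 deps=(None,3) exec_start@7 write@9

Answer: 2 5 7 7 8 9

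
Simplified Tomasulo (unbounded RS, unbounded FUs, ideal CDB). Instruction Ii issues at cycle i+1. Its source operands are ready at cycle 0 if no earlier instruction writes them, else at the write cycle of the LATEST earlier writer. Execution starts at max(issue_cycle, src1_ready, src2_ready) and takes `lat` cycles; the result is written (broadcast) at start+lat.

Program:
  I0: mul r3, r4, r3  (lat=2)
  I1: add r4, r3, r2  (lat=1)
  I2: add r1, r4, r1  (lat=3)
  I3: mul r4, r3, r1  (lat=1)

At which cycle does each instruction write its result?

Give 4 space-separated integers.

Answer: 3 4 7 8

Derivation:
I0 mul r3: issue@1 deps=(None,None) exec_start@1 write@3
I1 add r4: issue@2 deps=(0,None) exec_start@3 write@4
I2 add r1: issue@3 deps=(1,None) exec_start@4 write@7
I3 mul r4: issue@4 deps=(0,2) exec_start@7 write@8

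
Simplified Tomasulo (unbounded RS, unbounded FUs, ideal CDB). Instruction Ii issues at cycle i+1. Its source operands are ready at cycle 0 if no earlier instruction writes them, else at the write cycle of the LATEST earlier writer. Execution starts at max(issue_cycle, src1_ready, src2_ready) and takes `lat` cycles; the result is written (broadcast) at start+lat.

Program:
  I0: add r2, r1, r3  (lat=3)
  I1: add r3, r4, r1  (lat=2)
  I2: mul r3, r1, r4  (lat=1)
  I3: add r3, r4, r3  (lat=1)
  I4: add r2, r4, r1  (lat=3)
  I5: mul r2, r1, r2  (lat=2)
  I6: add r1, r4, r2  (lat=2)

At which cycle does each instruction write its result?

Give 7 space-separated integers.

I0 add r2: issue@1 deps=(None,None) exec_start@1 write@4
I1 add r3: issue@2 deps=(None,None) exec_start@2 write@4
I2 mul r3: issue@3 deps=(None,None) exec_start@3 write@4
I3 add r3: issue@4 deps=(None,2) exec_start@4 write@5
I4 add r2: issue@5 deps=(None,None) exec_start@5 write@8
I5 mul r2: issue@6 deps=(None,4) exec_start@8 write@10
I6 add r1: issue@7 deps=(None,5) exec_start@10 write@12

Answer: 4 4 4 5 8 10 12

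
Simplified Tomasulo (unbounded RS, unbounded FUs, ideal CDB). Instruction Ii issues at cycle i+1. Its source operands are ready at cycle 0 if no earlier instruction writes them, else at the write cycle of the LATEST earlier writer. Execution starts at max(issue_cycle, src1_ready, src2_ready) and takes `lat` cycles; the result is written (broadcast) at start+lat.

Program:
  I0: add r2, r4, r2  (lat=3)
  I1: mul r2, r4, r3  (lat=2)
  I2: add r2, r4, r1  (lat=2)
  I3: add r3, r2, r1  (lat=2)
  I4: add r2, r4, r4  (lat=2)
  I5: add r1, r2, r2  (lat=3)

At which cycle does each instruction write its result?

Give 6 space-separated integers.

Answer: 4 4 5 7 7 10

Derivation:
I0 add r2: issue@1 deps=(None,None) exec_start@1 write@4
I1 mul r2: issue@2 deps=(None,None) exec_start@2 write@4
I2 add r2: issue@3 deps=(None,None) exec_start@3 write@5
I3 add r3: issue@4 deps=(2,None) exec_start@5 write@7
I4 add r2: issue@5 deps=(None,None) exec_start@5 write@7
I5 add r1: issue@6 deps=(4,4) exec_start@7 write@10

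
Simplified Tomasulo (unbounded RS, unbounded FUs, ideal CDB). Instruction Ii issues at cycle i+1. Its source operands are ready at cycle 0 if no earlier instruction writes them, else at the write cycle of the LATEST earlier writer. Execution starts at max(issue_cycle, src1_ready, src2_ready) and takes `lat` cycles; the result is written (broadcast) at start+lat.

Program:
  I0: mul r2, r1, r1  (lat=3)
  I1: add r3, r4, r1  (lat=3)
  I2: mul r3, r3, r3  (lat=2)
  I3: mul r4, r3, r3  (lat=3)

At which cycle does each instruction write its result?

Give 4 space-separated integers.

I0 mul r2: issue@1 deps=(None,None) exec_start@1 write@4
I1 add r3: issue@2 deps=(None,None) exec_start@2 write@5
I2 mul r3: issue@3 deps=(1,1) exec_start@5 write@7
I3 mul r4: issue@4 deps=(2,2) exec_start@7 write@10

Answer: 4 5 7 10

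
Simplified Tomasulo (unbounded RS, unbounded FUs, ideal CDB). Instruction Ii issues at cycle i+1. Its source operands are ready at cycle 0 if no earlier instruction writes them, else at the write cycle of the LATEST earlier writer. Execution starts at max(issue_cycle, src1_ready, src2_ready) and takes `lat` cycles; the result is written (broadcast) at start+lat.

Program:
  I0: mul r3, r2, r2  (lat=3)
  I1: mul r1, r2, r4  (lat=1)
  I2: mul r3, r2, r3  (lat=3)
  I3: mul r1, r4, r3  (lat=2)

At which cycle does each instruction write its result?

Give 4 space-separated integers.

I0 mul r3: issue@1 deps=(None,None) exec_start@1 write@4
I1 mul r1: issue@2 deps=(None,None) exec_start@2 write@3
I2 mul r3: issue@3 deps=(None,0) exec_start@4 write@7
I3 mul r1: issue@4 deps=(None,2) exec_start@7 write@9

Answer: 4 3 7 9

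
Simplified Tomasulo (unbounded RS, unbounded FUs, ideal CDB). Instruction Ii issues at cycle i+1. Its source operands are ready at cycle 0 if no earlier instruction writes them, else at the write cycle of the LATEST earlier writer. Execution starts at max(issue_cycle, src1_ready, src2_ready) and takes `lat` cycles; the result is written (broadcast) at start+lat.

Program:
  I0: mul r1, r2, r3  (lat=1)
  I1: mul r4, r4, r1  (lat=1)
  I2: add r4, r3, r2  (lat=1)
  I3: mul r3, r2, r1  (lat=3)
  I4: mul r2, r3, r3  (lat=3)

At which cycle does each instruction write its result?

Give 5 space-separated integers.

I0 mul r1: issue@1 deps=(None,None) exec_start@1 write@2
I1 mul r4: issue@2 deps=(None,0) exec_start@2 write@3
I2 add r4: issue@3 deps=(None,None) exec_start@3 write@4
I3 mul r3: issue@4 deps=(None,0) exec_start@4 write@7
I4 mul r2: issue@5 deps=(3,3) exec_start@7 write@10

Answer: 2 3 4 7 10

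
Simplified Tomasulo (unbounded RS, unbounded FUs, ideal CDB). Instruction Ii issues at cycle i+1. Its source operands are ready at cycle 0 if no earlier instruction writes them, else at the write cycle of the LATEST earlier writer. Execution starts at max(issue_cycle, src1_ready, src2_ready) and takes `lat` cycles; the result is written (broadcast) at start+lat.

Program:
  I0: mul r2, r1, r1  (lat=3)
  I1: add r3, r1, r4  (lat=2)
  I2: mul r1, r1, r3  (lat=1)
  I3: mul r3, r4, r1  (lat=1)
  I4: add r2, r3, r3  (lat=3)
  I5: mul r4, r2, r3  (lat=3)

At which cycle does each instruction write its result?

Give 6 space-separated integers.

Answer: 4 4 5 6 9 12

Derivation:
I0 mul r2: issue@1 deps=(None,None) exec_start@1 write@4
I1 add r3: issue@2 deps=(None,None) exec_start@2 write@4
I2 mul r1: issue@3 deps=(None,1) exec_start@4 write@5
I3 mul r3: issue@4 deps=(None,2) exec_start@5 write@6
I4 add r2: issue@5 deps=(3,3) exec_start@6 write@9
I5 mul r4: issue@6 deps=(4,3) exec_start@9 write@12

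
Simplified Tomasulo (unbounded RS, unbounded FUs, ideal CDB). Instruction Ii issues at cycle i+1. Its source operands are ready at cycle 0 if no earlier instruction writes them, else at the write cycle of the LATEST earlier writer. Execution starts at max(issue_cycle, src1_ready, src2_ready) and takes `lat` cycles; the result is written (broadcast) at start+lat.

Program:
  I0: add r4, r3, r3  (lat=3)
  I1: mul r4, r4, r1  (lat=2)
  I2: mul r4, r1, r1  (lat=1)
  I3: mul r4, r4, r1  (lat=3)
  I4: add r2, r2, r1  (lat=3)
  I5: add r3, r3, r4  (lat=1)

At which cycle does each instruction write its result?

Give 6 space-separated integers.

I0 add r4: issue@1 deps=(None,None) exec_start@1 write@4
I1 mul r4: issue@2 deps=(0,None) exec_start@4 write@6
I2 mul r4: issue@3 deps=(None,None) exec_start@3 write@4
I3 mul r4: issue@4 deps=(2,None) exec_start@4 write@7
I4 add r2: issue@5 deps=(None,None) exec_start@5 write@8
I5 add r3: issue@6 deps=(None,3) exec_start@7 write@8

Answer: 4 6 4 7 8 8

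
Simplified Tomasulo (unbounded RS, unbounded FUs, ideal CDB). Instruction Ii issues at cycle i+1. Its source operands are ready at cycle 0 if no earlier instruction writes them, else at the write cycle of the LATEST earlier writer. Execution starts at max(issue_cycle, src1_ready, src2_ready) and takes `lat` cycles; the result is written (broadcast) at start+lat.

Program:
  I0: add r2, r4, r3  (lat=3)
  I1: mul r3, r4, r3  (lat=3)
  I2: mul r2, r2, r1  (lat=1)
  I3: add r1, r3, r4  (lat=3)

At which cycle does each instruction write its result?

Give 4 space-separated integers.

I0 add r2: issue@1 deps=(None,None) exec_start@1 write@4
I1 mul r3: issue@2 deps=(None,None) exec_start@2 write@5
I2 mul r2: issue@3 deps=(0,None) exec_start@4 write@5
I3 add r1: issue@4 deps=(1,None) exec_start@5 write@8

Answer: 4 5 5 8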